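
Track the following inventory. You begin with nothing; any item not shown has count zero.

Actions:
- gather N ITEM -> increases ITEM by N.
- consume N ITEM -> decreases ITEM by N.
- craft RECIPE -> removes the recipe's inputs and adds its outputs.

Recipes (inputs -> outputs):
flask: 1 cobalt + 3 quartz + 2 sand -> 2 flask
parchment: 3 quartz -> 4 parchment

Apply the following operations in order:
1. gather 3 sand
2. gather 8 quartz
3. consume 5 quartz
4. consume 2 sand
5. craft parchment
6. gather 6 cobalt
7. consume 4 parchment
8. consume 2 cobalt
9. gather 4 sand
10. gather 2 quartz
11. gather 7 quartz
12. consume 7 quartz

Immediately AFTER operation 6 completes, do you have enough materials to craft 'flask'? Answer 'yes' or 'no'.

Answer: no

Derivation:
After 1 (gather 3 sand): sand=3
After 2 (gather 8 quartz): quartz=8 sand=3
After 3 (consume 5 quartz): quartz=3 sand=3
After 4 (consume 2 sand): quartz=3 sand=1
After 5 (craft parchment): parchment=4 sand=1
After 6 (gather 6 cobalt): cobalt=6 parchment=4 sand=1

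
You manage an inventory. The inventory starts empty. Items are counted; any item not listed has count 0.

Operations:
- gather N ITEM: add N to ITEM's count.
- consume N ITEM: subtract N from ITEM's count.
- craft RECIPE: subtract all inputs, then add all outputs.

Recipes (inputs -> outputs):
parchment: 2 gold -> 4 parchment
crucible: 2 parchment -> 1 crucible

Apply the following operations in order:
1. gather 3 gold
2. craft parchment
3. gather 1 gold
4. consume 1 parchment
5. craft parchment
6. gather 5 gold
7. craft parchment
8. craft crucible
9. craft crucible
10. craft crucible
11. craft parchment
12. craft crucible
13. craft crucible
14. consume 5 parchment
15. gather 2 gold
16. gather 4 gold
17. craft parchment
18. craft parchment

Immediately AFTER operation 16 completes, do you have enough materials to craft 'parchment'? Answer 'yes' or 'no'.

Answer: yes

Derivation:
After 1 (gather 3 gold): gold=3
After 2 (craft parchment): gold=1 parchment=4
After 3 (gather 1 gold): gold=2 parchment=4
After 4 (consume 1 parchment): gold=2 parchment=3
After 5 (craft parchment): parchment=7
After 6 (gather 5 gold): gold=5 parchment=7
After 7 (craft parchment): gold=3 parchment=11
After 8 (craft crucible): crucible=1 gold=3 parchment=9
After 9 (craft crucible): crucible=2 gold=3 parchment=7
After 10 (craft crucible): crucible=3 gold=3 parchment=5
After 11 (craft parchment): crucible=3 gold=1 parchment=9
After 12 (craft crucible): crucible=4 gold=1 parchment=7
After 13 (craft crucible): crucible=5 gold=1 parchment=5
After 14 (consume 5 parchment): crucible=5 gold=1
After 15 (gather 2 gold): crucible=5 gold=3
After 16 (gather 4 gold): crucible=5 gold=7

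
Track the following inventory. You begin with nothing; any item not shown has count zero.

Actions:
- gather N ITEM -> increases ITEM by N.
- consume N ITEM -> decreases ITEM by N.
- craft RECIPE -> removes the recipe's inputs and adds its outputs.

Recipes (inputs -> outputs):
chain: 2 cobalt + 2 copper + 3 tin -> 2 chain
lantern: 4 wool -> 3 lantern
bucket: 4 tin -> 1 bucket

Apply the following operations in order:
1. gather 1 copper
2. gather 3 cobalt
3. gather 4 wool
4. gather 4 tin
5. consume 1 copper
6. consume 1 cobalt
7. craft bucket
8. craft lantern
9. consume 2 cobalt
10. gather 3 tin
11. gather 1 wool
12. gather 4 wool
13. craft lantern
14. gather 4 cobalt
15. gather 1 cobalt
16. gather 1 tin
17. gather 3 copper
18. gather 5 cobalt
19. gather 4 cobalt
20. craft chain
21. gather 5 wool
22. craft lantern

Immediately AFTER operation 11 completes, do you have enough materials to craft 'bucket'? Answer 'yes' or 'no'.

Answer: no

Derivation:
After 1 (gather 1 copper): copper=1
After 2 (gather 3 cobalt): cobalt=3 copper=1
After 3 (gather 4 wool): cobalt=3 copper=1 wool=4
After 4 (gather 4 tin): cobalt=3 copper=1 tin=4 wool=4
After 5 (consume 1 copper): cobalt=3 tin=4 wool=4
After 6 (consume 1 cobalt): cobalt=2 tin=4 wool=4
After 7 (craft bucket): bucket=1 cobalt=2 wool=4
After 8 (craft lantern): bucket=1 cobalt=2 lantern=3
After 9 (consume 2 cobalt): bucket=1 lantern=3
After 10 (gather 3 tin): bucket=1 lantern=3 tin=3
After 11 (gather 1 wool): bucket=1 lantern=3 tin=3 wool=1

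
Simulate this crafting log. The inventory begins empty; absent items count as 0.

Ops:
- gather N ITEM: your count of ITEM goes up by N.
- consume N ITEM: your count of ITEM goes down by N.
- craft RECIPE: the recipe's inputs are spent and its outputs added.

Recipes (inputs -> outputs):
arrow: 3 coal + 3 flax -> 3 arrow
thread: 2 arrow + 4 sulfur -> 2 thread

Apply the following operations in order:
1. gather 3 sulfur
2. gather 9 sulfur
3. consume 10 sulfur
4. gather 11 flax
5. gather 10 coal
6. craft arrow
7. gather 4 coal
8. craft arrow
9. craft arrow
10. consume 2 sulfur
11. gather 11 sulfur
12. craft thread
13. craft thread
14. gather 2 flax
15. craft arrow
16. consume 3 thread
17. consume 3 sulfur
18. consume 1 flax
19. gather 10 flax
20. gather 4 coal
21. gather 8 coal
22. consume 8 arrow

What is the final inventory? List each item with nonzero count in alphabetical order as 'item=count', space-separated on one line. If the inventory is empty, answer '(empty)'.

Answer: coal=14 flax=10 thread=1

Derivation:
After 1 (gather 3 sulfur): sulfur=3
After 2 (gather 9 sulfur): sulfur=12
After 3 (consume 10 sulfur): sulfur=2
After 4 (gather 11 flax): flax=11 sulfur=2
After 5 (gather 10 coal): coal=10 flax=11 sulfur=2
After 6 (craft arrow): arrow=3 coal=7 flax=8 sulfur=2
After 7 (gather 4 coal): arrow=3 coal=11 flax=8 sulfur=2
After 8 (craft arrow): arrow=6 coal=8 flax=5 sulfur=2
After 9 (craft arrow): arrow=9 coal=5 flax=2 sulfur=2
After 10 (consume 2 sulfur): arrow=9 coal=5 flax=2
After 11 (gather 11 sulfur): arrow=9 coal=5 flax=2 sulfur=11
After 12 (craft thread): arrow=7 coal=5 flax=2 sulfur=7 thread=2
After 13 (craft thread): arrow=5 coal=5 flax=2 sulfur=3 thread=4
After 14 (gather 2 flax): arrow=5 coal=5 flax=4 sulfur=3 thread=4
After 15 (craft arrow): arrow=8 coal=2 flax=1 sulfur=3 thread=4
After 16 (consume 3 thread): arrow=8 coal=2 flax=1 sulfur=3 thread=1
After 17 (consume 3 sulfur): arrow=8 coal=2 flax=1 thread=1
After 18 (consume 1 flax): arrow=8 coal=2 thread=1
After 19 (gather 10 flax): arrow=8 coal=2 flax=10 thread=1
After 20 (gather 4 coal): arrow=8 coal=6 flax=10 thread=1
After 21 (gather 8 coal): arrow=8 coal=14 flax=10 thread=1
After 22 (consume 8 arrow): coal=14 flax=10 thread=1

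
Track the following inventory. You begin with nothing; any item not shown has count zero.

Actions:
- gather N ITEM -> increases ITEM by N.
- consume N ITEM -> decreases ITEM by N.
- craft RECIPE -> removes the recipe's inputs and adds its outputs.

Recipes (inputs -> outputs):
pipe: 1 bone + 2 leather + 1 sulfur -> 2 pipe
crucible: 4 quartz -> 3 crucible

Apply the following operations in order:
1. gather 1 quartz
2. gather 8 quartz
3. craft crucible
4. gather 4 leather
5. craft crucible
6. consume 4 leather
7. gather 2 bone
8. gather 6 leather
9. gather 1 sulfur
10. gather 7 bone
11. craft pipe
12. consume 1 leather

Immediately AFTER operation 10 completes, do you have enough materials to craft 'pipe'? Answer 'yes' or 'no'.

After 1 (gather 1 quartz): quartz=1
After 2 (gather 8 quartz): quartz=9
After 3 (craft crucible): crucible=3 quartz=5
After 4 (gather 4 leather): crucible=3 leather=4 quartz=5
After 5 (craft crucible): crucible=6 leather=4 quartz=1
After 6 (consume 4 leather): crucible=6 quartz=1
After 7 (gather 2 bone): bone=2 crucible=6 quartz=1
After 8 (gather 6 leather): bone=2 crucible=6 leather=6 quartz=1
After 9 (gather 1 sulfur): bone=2 crucible=6 leather=6 quartz=1 sulfur=1
After 10 (gather 7 bone): bone=9 crucible=6 leather=6 quartz=1 sulfur=1

Answer: yes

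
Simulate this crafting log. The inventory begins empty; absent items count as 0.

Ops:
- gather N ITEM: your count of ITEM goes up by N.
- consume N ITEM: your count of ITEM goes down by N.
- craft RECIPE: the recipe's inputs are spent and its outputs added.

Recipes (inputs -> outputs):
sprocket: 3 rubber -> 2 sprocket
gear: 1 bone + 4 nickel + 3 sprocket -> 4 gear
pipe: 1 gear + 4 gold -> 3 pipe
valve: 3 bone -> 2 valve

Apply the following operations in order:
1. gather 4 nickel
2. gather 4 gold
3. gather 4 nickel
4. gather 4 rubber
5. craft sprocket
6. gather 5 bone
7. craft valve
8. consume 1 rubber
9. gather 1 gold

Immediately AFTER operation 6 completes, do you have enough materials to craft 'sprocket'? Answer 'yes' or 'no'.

After 1 (gather 4 nickel): nickel=4
After 2 (gather 4 gold): gold=4 nickel=4
After 3 (gather 4 nickel): gold=4 nickel=8
After 4 (gather 4 rubber): gold=4 nickel=8 rubber=4
After 5 (craft sprocket): gold=4 nickel=8 rubber=1 sprocket=2
After 6 (gather 5 bone): bone=5 gold=4 nickel=8 rubber=1 sprocket=2

Answer: no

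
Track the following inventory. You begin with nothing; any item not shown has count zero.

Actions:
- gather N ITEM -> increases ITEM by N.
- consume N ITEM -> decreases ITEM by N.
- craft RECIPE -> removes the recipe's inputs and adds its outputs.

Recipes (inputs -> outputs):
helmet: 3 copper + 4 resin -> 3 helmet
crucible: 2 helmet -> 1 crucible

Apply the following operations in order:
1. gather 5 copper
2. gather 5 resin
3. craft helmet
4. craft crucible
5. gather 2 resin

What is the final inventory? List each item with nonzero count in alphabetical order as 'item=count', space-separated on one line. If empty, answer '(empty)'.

Answer: copper=2 crucible=1 helmet=1 resin=3

Derivation:
After 1 (gather 5 copper): copper=5
After 2 (gather 5 resin): copper=5 resin=5
After 3 (craft helmet): copper=2 helmet=3 resin=1
After 4 (craft crucible): copper=2 crucible=1 helmet=1 resin=1
After 5 (gather 2 resin): copper=2 crucible=1 helmet=1 resin=3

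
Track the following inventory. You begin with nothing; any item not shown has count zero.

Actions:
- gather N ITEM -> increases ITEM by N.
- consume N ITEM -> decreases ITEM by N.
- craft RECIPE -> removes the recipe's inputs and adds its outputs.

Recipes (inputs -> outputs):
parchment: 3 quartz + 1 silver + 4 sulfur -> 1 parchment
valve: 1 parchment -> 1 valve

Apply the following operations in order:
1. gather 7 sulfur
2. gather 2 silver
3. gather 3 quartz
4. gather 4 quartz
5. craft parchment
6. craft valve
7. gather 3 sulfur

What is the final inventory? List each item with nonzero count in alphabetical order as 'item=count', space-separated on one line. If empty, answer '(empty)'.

After 1 (gather 7 sulfur): sulfur=7
After 2 (gather 2 silver): silver=2 sulfur=7
After 3 (gather 3 quartz): quartz=3 silver=2 sulfur=7
After 4 (gather 4 quartz): quartz=7 silver=2 sulfur=7
After 5 (craft parchment): parchment=1 quartz=4 silver=1 sulfur=3
After 6 (craft valve): quartz=4 silver=1 sulfur=3 valve=1
After 7 (gather 3 sulfur): quartz=4 silver=1 sulfur=6 valve=1

Answer: quartz=4 silver=1 sulfur=6 valve=1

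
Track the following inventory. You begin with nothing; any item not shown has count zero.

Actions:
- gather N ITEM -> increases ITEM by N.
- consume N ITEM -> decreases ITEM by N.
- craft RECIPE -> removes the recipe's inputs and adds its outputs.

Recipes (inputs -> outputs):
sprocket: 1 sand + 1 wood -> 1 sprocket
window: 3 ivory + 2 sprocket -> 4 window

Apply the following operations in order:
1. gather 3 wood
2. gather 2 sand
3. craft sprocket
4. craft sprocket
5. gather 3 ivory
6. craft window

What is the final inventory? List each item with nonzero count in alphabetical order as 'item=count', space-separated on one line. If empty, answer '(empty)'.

After 1 (gather 3 wood): wood=3
After 2 (gather 2 sand): sand=2 wood=3
After 3 (craft sprocket): sand=1 sprocket=1 wood=2
After 4 (craft sprocket): sprocket=2 wood=1
After 5 (gather 3 ivory): ivory=3 sprocket=2 wood=1
After 6 (craft window): window=4 wood=1

Answer: window=4 wood=1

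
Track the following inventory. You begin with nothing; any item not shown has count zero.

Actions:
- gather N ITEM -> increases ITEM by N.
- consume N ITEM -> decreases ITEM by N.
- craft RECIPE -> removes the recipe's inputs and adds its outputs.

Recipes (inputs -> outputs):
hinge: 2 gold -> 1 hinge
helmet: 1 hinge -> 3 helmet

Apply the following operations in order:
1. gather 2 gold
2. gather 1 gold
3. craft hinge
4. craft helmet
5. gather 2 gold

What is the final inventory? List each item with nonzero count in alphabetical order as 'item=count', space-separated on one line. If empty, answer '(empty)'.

Answer: gold=3 helmet=3

Derivation:
After 1 (gather 2 gold): gold=2
After 2 (gather 1 gold): gold=3
After 3 (craft hinge): gold=1 hinge=1
After 4 (craft helmet): gold=1 helmet=3
After 5 (gather 2 gold): gold=3 helmet=3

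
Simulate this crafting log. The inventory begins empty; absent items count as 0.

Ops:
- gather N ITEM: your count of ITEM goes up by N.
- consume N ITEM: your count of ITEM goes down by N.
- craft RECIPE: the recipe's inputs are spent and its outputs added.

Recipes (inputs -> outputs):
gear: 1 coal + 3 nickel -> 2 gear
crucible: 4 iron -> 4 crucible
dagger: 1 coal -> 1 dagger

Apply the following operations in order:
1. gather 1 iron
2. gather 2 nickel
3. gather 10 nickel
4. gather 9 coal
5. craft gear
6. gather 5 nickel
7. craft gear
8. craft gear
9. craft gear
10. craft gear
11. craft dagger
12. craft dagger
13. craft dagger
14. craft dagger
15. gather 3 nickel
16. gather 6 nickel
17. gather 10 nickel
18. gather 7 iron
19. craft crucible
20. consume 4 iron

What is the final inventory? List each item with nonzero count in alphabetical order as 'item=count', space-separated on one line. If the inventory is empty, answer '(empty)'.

Answer: crucible=4 dagger=4 gear=10 nickel=21

Derivation:
After 1 (gather 1 iron): iron=1
After 2 (gather 2 nickel): iron=1 nickel=2
After 3 (gather 10 nickel): iron=1 nickel=12
After 4 (gather 9 coal): coal=9 iron=1 nickel=12
After 5 (craft gear): coal=8 gear=2 iron=1 nickel=9
After 6 (gather 5 nickel): coal=8 gear=2 iron=1 nickel=14
After 7 (craft gear): coal=7 gear=4 iron=1 nickel=11
After 8 (craft gear): coal=6 gear=6 iron=1 nickel=8
After 9 (craft gear): coal=5 gear=8 iron=1 nickel=5
After 10 (craft gear): coal=4 gear=10 iron=1 nickel=2
After 11 (craft dagger): coal=3 dagger=1 gear=10 iron=1 nickel=2
After 12 (craft dagger): coal=2 dagger=2 gear=10 iron=1 nickel=2
After 13 (craft dagger): coal=1 dagger=3 gear=10 iron=1 nickel=2
After 14 (craft dagger): dagger=4 gear=10 iron=1 nickel=2
After 15 (gather 3 nickel): dagger=4 gear=10 iron=1 nickel=5
After 16 (gather 6 nickel): dagger=4 gear=10 iron=1 nickel=11
After 17 (gather 10 nickel): dagger=4 gear=10 iron=1 nickel=21
After 18 (gather 7 iron): dagger=4 gear=10 iron=8 nickel=21
After 19 (craft crucible): crucible=4 dagger=4 gear=10 iron=4 nickel=21
After 20 (consume 4 iron): crucible=4 dagger=4 gear=10 nickel=21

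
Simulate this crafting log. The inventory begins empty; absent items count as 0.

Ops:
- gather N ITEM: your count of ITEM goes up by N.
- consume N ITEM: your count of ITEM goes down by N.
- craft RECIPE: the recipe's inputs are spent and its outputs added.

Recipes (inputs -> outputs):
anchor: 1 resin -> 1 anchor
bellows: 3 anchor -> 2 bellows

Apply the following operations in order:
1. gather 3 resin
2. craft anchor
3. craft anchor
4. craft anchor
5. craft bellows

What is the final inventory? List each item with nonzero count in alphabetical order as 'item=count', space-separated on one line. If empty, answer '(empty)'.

Answer: bellows=2

Derivation:
After 1 (gather 3 resin): resin=3
After 2 (craft anchor): anchor=1 resin=2
After 3 (craft anchor): anchor=2 resin=1
After 4 (craft anchor): anchor=3
After 5 (craft bellows): bellows=2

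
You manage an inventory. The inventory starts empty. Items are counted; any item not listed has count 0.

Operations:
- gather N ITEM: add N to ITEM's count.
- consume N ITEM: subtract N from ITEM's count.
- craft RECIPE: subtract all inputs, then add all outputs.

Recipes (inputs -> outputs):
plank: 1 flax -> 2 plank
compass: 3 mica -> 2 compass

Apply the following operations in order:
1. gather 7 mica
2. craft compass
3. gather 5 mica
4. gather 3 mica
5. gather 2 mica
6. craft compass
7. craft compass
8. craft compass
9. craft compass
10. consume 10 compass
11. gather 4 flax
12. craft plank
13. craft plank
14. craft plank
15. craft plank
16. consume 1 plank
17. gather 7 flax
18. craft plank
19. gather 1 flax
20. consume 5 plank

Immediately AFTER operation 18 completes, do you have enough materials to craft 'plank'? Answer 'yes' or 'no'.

After 1 (gather 7 mica): mica=7
After 2 (craft compass): compass=2 mica=4
After 3 (gather 5 mica): compass=2 mica=9
After 4 (gather 3 mica): compass=2 mica=12
After 5 (gather 2 mica): compass=2 mica=14
After 6 (craft compass): compass=4 mica=11
After 7 (craft compass): compass=6 mica=8
After 8 (craft compass): compass=8 mica=5
After 9 (craft compass): compass=10 mica=2
After 10 (consume 10 compass): mica=2
After 11 (gather 4 flax): flax=4 mica=2
After 12 (craft plank): flax=3 mica=2 plank=2
After 13 (craft plank): flax=2 mica=2 plank=4
After 14 (craft plank): flax=1 mica=2 plank=6
After 15 (craft plank): mica=2 plank=8
After 16 (consume 1 plank): mica=2 plank=7
After 17 (gather 7 flax): flax=7 mica=2 plank=7
After 18 (craft plank): flax=6 mica=2 plank=9

Answer: yes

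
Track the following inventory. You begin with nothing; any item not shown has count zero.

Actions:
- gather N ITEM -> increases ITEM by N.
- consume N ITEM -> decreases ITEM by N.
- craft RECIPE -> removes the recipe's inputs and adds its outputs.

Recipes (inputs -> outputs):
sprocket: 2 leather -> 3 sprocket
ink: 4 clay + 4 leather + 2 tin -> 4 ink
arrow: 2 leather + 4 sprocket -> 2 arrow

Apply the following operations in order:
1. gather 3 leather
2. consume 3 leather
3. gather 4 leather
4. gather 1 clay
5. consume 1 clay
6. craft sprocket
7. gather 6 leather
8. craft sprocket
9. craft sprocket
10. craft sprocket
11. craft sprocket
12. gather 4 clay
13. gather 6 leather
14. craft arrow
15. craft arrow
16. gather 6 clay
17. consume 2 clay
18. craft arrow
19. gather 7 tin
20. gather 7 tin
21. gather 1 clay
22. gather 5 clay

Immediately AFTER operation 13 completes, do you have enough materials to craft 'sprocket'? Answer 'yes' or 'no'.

Answer: yes

Derivation:
After 1 (gather 3 leather): leather=3
After 2 (consume 3 leather): (empty)
After 3 (gather 4 leather): leather=4
After 4 (gather 1 clay): clay=1 leather=4
After 5 (consume 1 clay): leather=4
After 6 (craft sprocket): leather=2 sprocket=3
After 7 (gather 6 leather): leather=8 sprocket=3
After 8 (craft sprocket): leather=6 sprocket=6
After 9 (craft sprocket): leather=4 sprocket=9
After 10 (craft sprocket): leather=2 sprocket=12
After 11 (craft sprocket): sprocket=15
After 12 (gather 4 clay): clay=4 sprocket=15
After 13 (gather 6 leather): clay=4 leather=6 sprocket=15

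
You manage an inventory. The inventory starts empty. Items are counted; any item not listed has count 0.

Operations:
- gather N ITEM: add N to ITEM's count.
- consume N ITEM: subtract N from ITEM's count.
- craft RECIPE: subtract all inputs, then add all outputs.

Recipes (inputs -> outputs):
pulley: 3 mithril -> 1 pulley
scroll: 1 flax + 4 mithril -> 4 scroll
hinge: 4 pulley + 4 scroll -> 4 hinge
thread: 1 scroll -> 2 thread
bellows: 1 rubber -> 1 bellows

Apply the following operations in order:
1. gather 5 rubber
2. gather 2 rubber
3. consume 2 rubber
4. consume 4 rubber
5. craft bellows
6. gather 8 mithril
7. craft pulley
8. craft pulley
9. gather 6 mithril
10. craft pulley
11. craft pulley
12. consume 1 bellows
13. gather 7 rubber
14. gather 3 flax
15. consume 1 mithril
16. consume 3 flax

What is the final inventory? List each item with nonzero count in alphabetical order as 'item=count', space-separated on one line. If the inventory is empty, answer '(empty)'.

After 1 (gather 5 rubber): rubber=5
After 2 (gather 2 rubber): rubber=7
After 3 (consume 2 rubber): rubber=5
After 4 (consume 4 rubber): rubber=1
After 5 (craft bellows): bellows=1
After 6 (gather 8 mithril): bellows=1 mithril=8
After 7 (craft pulley): bellows=1 mithril=5 pulley=1
After 8 (craft pulley): bellows=1 mithril=2 pulley=2
After 9 (gather 6 mithril): bellows=1 mithril=8 pulley=2
After 10 (craft pulley): bellows=1 mithril=5 pulley=3
After 11 (craft pulley): bellows=1 mithril=2 pulley=4
After 12 (consume 1 bellows): mithril=2 pulley=4
After 13 (gather 7 rubber): mithril=2 pulley=4 rubber=7
After 14 (gather 3 flax): flax=3 mithril=2 pulley=4 rubber=7
After 15 (consume 1 mithril): flax=3 mithril=1 pulley=4 rubber=7
After 16 (consume 3 flax): mithril=1 pulley=4 rubber=7

Answer: mithril=1 pulley=4 rubber=7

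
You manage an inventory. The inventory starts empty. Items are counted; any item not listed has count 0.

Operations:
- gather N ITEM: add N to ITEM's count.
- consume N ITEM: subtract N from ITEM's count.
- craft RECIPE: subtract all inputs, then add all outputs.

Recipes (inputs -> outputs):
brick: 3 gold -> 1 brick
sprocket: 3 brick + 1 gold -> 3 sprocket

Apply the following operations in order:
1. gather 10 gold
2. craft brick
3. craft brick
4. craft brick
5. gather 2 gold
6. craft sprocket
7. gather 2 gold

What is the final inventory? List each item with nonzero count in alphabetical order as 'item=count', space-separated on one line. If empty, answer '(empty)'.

Answer: gold=4 sprocket=3

Derivation:
After 1 (gather 10 gold): gold=10
After 2 (craft brick): brick=1 gold=7
After 3 (craft brick): brick=2 gold=4
After 4 (craft brick): brick=3 gold=1
After 5 (gather 2 gold): brick=3 gold=3
After 6 (craft sprocket): gold=2 sprocket=3
After 7 (gather 2 gold): gold=4 sprocket=3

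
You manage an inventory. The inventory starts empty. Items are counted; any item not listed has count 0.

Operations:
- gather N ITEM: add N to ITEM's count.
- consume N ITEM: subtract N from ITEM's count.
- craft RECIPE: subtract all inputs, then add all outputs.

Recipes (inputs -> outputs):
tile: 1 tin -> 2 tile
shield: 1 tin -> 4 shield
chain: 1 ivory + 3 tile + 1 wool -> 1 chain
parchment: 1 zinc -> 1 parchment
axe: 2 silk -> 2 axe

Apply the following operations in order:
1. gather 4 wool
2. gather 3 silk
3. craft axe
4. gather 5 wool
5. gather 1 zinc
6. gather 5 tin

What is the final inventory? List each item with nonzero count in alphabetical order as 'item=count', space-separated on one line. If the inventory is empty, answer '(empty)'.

Answer: axe=2 silk=1 tin=5 wool=9 zinc=1

Derivation:
After 1 (gather 4 wool): wool=4
After 2 (gather 3 silk): silk=3 wool=4
After 3 (craft axe): axe=2 silk=1 wool=4
After 4 (gather 5 wool): axe=2 silk=1 wool=9
After 5 (gather 1 zinc): axe=2 silk=1 wool=9 zinc=1
After 6 (gather 5 tin): axe=2 silk=1 tin=5 wool=9 zinc=1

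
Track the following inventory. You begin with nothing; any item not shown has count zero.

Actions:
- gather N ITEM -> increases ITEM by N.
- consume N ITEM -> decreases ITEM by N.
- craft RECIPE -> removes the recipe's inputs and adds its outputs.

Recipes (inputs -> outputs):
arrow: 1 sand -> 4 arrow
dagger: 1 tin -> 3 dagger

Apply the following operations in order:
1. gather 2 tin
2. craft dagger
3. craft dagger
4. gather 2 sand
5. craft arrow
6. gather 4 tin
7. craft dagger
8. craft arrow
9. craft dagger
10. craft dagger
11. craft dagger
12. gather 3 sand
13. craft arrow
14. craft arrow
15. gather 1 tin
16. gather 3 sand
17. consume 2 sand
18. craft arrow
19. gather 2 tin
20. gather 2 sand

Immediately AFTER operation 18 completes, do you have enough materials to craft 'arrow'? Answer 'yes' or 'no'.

Answer: yes

Derivation:
After 1 (gather 2 tin): tin=2
After 2 (craft dagger): dagger=3 tin=1
After 3 (craft dagger): dagger=6
After 4 (gather 2 sand): dagger=6 sand=2
After 5 (craft arrow): arrow=4 dagger=6 sand=1
After 6 (gather 4 tin): arrow=4 dagger=6 sand=1 tin=4
After 7 (craft dagger): arrow=4 dagger=9 sand=1 tin=3
After 8 (craft arrow): arrow=8 dagger=9 tin=3
After 9 (craft dagger): arrow=8 dagger=12 tin=2
After 10 (craft dagger): arrow=8 dagger=15 tin=1
After 11 (craft dagger): arrow=8 dagger=18
After 12 (gather 3 sand): arrow=8 dagger=18 sand=3
After 13 (craft arrow): arrow=12 dagger=18 sand=2
After 14 (craft arrow): arrow=16 dagger=18 sand=1
After 15 (gather 1 tin): arrow=16 dagger=18 sand=1 tin=1
After 16 (gather 3 sand): arrow=16 dagger=18 sand=4 tin=1
After 17 (consume 2 sand): arrow=16 dagger=18 sand=2 tin=1
After 18 (craft arrow): arrow=20 dagger=18 sand=1 tin=1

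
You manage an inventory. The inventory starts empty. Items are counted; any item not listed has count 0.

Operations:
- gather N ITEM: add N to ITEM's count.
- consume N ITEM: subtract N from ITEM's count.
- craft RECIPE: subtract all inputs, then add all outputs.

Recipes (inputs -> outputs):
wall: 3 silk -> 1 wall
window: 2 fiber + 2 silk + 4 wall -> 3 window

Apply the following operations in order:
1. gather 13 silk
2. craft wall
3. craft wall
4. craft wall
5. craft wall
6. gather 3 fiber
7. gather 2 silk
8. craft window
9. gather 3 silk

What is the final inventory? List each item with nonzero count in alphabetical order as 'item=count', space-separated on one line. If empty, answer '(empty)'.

Answer: fiber=1 silk=4 window=3

Derivation:
After 1 (gather 13 silk): silk=13
After 2 (craft wall): silk=10 wall=1
After 3 (craft wall): silk=7 wall=2
After 4 (craft wall): silk=4 wall=3
After 5 (craft wall): silk=1 wall=4
After 6 (gather 3 fiber): fiber=3 silk=1 wall=4
After 7 (gather 2 silk): fiber=3 silk=3 wall=4
After 8 (craft window): fiber=1 silk=1 window=3
After 9 (gather 3 silk): fiber=1 silk=4 window=3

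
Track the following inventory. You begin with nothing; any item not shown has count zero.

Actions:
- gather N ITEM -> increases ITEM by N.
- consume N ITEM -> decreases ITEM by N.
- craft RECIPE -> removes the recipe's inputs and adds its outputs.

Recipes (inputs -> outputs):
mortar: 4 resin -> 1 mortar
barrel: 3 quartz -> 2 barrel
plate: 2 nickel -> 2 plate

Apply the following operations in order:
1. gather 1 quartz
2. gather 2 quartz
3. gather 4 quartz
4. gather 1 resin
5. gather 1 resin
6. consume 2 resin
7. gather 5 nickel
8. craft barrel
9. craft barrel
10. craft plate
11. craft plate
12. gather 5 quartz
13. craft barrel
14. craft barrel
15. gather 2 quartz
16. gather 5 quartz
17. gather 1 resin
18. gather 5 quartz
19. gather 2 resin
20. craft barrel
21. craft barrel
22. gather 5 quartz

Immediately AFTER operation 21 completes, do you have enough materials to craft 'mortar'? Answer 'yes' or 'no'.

After 1 (gather 1 quartz): quartz=1
After 2 (gather 2 quartz): quartz=3
After 3 (gather 4 quartz): quartz=7
After 4 (gather 1 resin): quartz=7 resin=1
After 5 (gather 1 resin): quartz=7 resin=2
After 6 (consume 2 resin): quartz=7
After 7 (gather 5 nickel): nickel=5 quartz=7
After 8 (craft barrel): barrel=2 nickel=5 quartz=4
After 9 (craft barrel): barrel=4 nickel=5 quartz=1
After 10 (craft plate): barrel=4 nickel=3 plate=2 quartz=1
After 11 (craft plate): barrel=4 nickel=1 plate=4 quartz=1
After 12 (gather 5 quartz): barrel=4 nickel=1 plate=4 quartz=6
After 13 (craft barrel): barrel=6 nickel=1 plate=4 quartz=3
After 14 (craft barrel): barrel=8 nickel=1 plate=4
After 15 (gather 2 quartz): barrel=8 nickel=1 plate=4 quartz=2
After 16 (gather 5 quartz): barrel=8 nickel=1 plate=4 quartz=7
After 17 (gather 1 resin): barrel=8 nickel=1 plate=4 quartz=7 resin=1
After 18 (gather 5 quartz): barrel=8 nickel=1 plate=4 quartz=12 resin=1
After 19 (gather 2 resin): barrel=8 nickel=1 plate=4 quartz=12 resin=3
After 20 (craft barrel): barrel=10 nickel=1 plate=4 quartz=9 resin=3
After 21 (craft barrel): barrel=12 nickel=1 plate=4 quartz=6 resin=3

Answer: no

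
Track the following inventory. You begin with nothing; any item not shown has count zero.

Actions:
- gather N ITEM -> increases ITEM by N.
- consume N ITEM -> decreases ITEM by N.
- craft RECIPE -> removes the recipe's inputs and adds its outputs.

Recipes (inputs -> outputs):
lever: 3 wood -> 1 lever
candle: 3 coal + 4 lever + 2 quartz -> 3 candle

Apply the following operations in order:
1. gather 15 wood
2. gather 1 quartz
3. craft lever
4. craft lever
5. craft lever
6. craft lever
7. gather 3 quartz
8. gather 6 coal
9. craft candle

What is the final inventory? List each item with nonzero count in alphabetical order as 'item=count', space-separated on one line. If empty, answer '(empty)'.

Answer: candle=3 coal=3 quartz=2 wood=3

Derivation:
After 1 (gather 15 wood): wood=15
After 2 (gather 1 quartz): quartz=1 wood=15
After 3 (craft lever): lever=1 quartz=1 wood=12
After 4 (craft lever): lever=2 quartz=1 wood=9
After 5 (craft lever): lever=3 quartz=1 wood=6
After 6 (craft lever): lever=4 quartz=1 wood=3
After 7 (gather 3 quartz): lever=4 quartz=4 wood=3
After 8 (gather 6 coal): coal=6 lever=4 quartz=4 wood=3
After 9 (craft candle): candle=3 coal=3 quartz=2 wood=3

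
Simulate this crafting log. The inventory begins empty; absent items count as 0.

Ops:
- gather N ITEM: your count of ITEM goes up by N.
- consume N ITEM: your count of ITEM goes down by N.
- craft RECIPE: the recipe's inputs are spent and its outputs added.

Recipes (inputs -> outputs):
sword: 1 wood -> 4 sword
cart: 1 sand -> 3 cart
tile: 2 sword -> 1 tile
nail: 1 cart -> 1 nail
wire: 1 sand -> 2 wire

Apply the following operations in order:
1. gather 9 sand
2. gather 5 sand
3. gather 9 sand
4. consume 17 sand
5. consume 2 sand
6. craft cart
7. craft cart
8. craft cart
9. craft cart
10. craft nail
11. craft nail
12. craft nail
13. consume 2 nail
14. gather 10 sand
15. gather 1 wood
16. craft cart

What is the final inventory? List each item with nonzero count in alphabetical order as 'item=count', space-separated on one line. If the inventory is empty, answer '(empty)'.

After 1 (gather 9 sand): sand=9
After 2 (gather 5 sand): sand=14
After 3 (gather 9 sand): sand=23
After 4 (consume 17 sand): sand=6
After 5 (consume 2 sand): sand=4
After 6 (craft cart): cart=3 sand=3
After 7 (craft cart): cart=6 sand=2
After 8 (craft cart): cart=9 sand=1
After 9 (craft cart): cart=12
After 10 (craft nail): cart=11 nail=1
After 11 (craft nail): cart=10 nail=2
After 12 (craft nail): cart=9 nail=3
After 13 (consume 2 nail): cart=9 nail=1
After 14 (gather 10 sand): cart=9 nail=1 sand=10
After 15 (gather 1 wood): cart=9 nail=1 sand=10 wood=1
After 16 (craft cart): cart=12 nail=1 sand=9 wood=1

Answer: cart=12 nail=1 sand=9 wood=1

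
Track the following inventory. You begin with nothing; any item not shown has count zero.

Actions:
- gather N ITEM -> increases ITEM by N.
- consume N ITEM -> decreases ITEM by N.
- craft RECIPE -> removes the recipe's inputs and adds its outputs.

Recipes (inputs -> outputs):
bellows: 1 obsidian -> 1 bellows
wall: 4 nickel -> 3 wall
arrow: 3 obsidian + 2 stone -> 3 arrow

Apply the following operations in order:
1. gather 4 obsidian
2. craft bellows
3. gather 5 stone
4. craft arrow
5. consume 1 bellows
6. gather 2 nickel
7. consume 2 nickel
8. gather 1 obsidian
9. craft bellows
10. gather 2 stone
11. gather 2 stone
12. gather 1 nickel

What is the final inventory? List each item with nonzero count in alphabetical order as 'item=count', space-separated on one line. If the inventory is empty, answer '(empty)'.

Answer: arrow=3 bellows=1 nickel=1 stone=7

Derivation:
After 1 (gather 4 obsidian): obsidian=4
After 2 (craft bellows): bellows=1 obsidian=3
After 3 (gather 5 stone): bellows=1 obsidian=3 stone=5
After 4 (craft arrow): arrow=3 bellows=1 stone=3
After 5 (consume 1 bellows): arrow=3 stone=3
After 6 (gather 2 nickel): arrow=3 nickel=2 stone=3
After 7 (consume 2 nickel): arrow=3 stone=3
After 8 (gather 1 obsidian): arrow=3 obsidian=1 stone=3
After 9 (craft bellows): arrow=3 bellows=1 stone=3
After 10 (gather 2 stone): arrow=3 bellows=1 stone=5
After 11 (gather 2 stone): arrow=3 bellows=1 stone=7
After 12 (gather 1 nickel): arrow=3 bellows=1 nickel=1 stone=7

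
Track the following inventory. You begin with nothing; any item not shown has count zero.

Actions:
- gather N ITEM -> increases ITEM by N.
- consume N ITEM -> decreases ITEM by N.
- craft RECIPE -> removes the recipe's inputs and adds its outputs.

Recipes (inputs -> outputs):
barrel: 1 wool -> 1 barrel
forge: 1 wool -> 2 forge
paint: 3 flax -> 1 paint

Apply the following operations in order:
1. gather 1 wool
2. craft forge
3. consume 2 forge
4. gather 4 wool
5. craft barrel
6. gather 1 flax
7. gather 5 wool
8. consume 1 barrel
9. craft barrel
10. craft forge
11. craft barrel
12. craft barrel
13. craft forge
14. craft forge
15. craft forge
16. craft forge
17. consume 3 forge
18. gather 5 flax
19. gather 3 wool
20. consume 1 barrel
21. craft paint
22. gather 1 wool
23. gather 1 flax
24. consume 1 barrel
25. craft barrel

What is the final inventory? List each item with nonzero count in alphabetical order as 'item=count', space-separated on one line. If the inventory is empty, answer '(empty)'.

After 1 (gather 1 wool): wool=1
After 2 (craft forge): forge=2
After 3 (consume 2 forge): (empty)
After 4 (gather 4 wool): wool=4
After 5 (craft barrel): barrel=1 wool=3
After 6 (gather 1 flax): barrel=1 flax=1 wool=3
After 7 (gather 5 wool): barrel=1 flax=1 wool=8
After 8 (consume 1 barrel): flax=1 wool=8
After 9 (craft barrel): barrel=1 flax=1 wool=7
After 10 (craft forge): barrel=1 flax=1 forge=2 wool=6
After 11 (craft barrel): barrel=2 flax=1 forge=2 wool=5
After 12 (craft barrel): barrel=3 flax=1 forge=2 wool=4
After 13 (craft forge): barrel=3 flax=1 forge=4 wool=3
After 14 (craft forge): barrel=3 flax=1 forge=6 wool=2
After 15 (craft forge): barrel=3 flax=1 forge=8 wool=1
After 16 (craft forge): barrel=3 flax=1 forge=10
After 17 (consume 3 forge): barrel=3 flax=1 forge=7
After 18 (gather 5 flax): barrel=3 flax=6 forge=7
After 19 (gather 3 wool): barrel=3 flax=6 forge=7 wool=3
After 20 (consume 1 barrel): barrel=2 flax=6 forge=7 wool=3
After 21 (craft paint): barrel=2 flax=3 forge=7 paint=1 wool=3
After 22 (gather 1 wool): barrel=2 flax=3 forge=7 paint=1 wool=4
After 23 (gather 1 flax): barrel=2 flax=4 forge=7 paint=1 wool=4
After 24 (consume 1 barrel): barrel=1 flax=4 forge=7 paint=1 wool=4
After 25 (craft barrel): barrel=2 flax=4 forge=7 paint=1 wool=3

Answer: barrel=2 flax=4 forge=7 paint=1 wool=3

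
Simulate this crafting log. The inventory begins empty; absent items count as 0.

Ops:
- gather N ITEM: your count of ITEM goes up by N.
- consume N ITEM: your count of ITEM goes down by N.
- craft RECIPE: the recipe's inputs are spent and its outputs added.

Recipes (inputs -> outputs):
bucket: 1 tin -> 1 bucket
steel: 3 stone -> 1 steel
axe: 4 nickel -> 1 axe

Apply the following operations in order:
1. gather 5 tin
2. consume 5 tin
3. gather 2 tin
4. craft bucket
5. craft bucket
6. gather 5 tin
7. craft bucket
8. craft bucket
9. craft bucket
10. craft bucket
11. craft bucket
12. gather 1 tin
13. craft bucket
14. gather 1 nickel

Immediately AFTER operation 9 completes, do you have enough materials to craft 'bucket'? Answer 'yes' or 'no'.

After 1 (gather 5 tin): tin=5
After 2 (consume 5 tin): (empty)
After 3 (gather 2 tin): tin=2
After 4 (craft bucket): bucket=1 tin=1
After 5 (craft bucket): bucket=2
After 6 (gather 5 tin): bucket=2 tin=5
After 7 (craft bucket): bucket=3 tin=4
After 8 (craft bucket): bucket=4 tin=3
After 9 (craft bucket): bucket=5 tin=2

Answer: yes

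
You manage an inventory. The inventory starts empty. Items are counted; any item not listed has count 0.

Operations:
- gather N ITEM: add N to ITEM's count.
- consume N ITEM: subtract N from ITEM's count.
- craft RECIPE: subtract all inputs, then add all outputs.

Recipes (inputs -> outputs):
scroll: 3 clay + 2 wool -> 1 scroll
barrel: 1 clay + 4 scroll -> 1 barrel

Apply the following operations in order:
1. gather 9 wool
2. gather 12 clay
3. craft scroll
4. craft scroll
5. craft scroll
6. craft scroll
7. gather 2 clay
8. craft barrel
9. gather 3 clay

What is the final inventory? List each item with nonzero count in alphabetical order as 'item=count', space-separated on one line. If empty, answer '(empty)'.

After 1 (gather 9 wool): wool=9
After 2 (gather 12 clay): clay=12 wool=9
After 3 (craft scroll): clay=9 scroll=1 wool=7
After 4 (craft scroll): clay=6 scroll=2 wool=5
After 5 (craft scroll): clay=3 scroll=3 wool=3
After 6 (craft scroll): scroll=4 wool=1
After 7 (gather 2 clay): clay=2 scroll=4 wool=1
After 8 (craft barrel): barrel=1 clay=1 wool=1
After 9 (gather 3 clay): barrel=1 clay=4 wool=1

Answer: barrel=1 clay=4 wool=1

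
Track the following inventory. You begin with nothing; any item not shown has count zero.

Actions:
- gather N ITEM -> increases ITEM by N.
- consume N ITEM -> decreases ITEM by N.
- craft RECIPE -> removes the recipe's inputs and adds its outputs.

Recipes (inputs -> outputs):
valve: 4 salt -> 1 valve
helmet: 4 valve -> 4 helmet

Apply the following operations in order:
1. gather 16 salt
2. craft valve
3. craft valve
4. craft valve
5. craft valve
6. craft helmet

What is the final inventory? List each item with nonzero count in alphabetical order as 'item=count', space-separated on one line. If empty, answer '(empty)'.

After 1 (gather 16 salt): salt=16
After 2 (craft valve): salt=12 valve=1
After 3 (craft valve): salt=8 valve=2
After 4 (craft valve): salt=4 valve=3
After 5 (craft valve): valve=4
After 6 (craft helmet): helmet=4

Answer: helmet=4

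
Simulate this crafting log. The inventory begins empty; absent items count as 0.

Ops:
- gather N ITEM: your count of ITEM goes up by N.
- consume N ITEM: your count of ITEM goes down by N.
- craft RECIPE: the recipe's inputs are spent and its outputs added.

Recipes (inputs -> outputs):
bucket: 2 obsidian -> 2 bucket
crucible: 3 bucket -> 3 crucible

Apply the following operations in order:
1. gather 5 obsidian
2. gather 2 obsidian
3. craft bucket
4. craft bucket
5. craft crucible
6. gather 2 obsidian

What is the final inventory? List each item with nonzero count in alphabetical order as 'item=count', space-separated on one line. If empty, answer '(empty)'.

Answer: bucket=1 crucible=3 obsidian=5

Derivation:
After 1 (gather 5 obsidian): obsidian=5
After 2 (gather 2 obsidian): obsidian=7
After 3 (craft bucket): bucket=2 obsidian=5
After 4 (craft bucket): bucket=4 obsidian=3
After 5 (craft crucible): bucket=1 crucible=3 obsidian=3
After 6 (gather 2 obsidian): bucket=1 crucible=3 obsidian=5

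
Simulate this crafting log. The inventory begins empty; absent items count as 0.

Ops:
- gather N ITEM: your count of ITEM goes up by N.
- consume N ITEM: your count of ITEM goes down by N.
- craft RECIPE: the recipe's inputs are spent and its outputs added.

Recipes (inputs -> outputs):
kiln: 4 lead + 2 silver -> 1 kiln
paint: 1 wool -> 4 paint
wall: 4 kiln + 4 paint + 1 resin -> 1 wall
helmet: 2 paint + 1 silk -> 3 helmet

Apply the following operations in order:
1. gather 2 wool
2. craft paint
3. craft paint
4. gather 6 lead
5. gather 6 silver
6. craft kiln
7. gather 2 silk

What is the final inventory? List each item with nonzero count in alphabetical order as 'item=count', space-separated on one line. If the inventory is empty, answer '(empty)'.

After 1 (gather 2 wool): wool=2
After 2 (craft paint): paint=4 wool=1
After 3 (craft paint): paint=8
After 4 (gather 6 lead): lead=6 paint=8
After 5 (gather 6 silver): lead=6 paint=8 silver=6
After 6 (craft kiln): kiln=1 lead=2 paint=8 silver=4
After 7 (gather 2 silk): kiln=1 lead=2 paint=8 silk=2 silver=4

Answer: kiln=1 lead=2 paint=8 silk=2 silver=4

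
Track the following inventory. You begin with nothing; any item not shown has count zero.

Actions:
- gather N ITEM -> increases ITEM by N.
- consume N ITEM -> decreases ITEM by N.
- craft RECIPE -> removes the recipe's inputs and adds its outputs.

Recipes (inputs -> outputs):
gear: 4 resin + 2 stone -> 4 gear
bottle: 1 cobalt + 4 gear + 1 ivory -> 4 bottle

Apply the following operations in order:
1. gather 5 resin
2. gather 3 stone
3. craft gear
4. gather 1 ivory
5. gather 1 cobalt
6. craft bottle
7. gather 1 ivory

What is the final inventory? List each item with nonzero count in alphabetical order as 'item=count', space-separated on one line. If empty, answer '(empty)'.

After 1 (gather 5 resin): resin=5
After 2 (gather 3 stone): resin=5 stone=3
After 3 (craft gear): gear=4 resin=1 stone=1
After 4 (gather 1 ivory): gear=4 ivory=1 resin=1 stone=1
After 5 (gather 1 cobalt): cobalt=1 gear=4 ivory=1 resin=1 stone=1
After 6 (craft bottle): bottle=4 resin=1 stone=1
After 7 (gather 1 ivory): bottle=4 ivory=1 resin=1 stone=1

Answer: bottle=4 ivory=1 resin=1 stone=1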